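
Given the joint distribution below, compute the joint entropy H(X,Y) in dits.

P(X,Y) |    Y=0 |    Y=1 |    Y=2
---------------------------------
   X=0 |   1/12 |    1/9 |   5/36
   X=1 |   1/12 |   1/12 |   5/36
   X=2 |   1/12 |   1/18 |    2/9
0.9188 dits

Joint entropy is H(X,Y) = -Σ_{x,y} p(x,y) log p(x,y).

Summing over all non-zero entries:
H(X,Y) = -[1/12·log_10(1/12) + 1/9·log_10(1/9) + 5/36·log_10(5/36) + 1/12·log_10(1/12) + 1/12·log_10(1/12) + 5/36·log_10(5/36) + 1/12·log_10(1/12) + 1/18·log_10(1/18) + 2/9·log_10(2/9)]
H(X,Y) = 0.9188 dits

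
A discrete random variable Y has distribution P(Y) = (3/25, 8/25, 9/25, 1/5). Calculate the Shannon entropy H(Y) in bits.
1.8881 bits

Shannon entropy is H(X) = -Σ p(x) log p(x).

For P = (3/25, 8/25, 9/25, 1/5):
H = -3/25 × log_2(3/25) -8/25 × log_2(8/25) -9/25 × log_2(9/25) -1/5 × log_2(1/5)
H = 1.8881 bits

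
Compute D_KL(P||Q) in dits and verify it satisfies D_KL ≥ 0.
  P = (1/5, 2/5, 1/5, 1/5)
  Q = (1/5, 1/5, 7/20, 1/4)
0.0524 dits

KL divergence satisfies the Gibbs inequality: D_KL(P||Q) ≥ 0 for all distributions P, Q.

D_KL(P||Q) = Σ p(x) log(p(x)/q(x))
Term by term:
  x=0: 1/5 × log_10[(1/5)/(1/5)] = 0.0000
  x=1: 2/5 × log_10[(2/5)/(1/5)] = 0.1204
  x=2: 1/5 × log_10[(1/5)/(7/20)] = -0.0486
  x=3: 1/5 × log_10[(1/5)/(1/4)] = -0.0194
D_KL(P||Q) = 0.0524 dits

D_KL(P||Q) = 0.0524 ≥ 0 ✓

This non-negativity is a fundamental property: relative entropy cannot be negative because it measures how different Q is from P.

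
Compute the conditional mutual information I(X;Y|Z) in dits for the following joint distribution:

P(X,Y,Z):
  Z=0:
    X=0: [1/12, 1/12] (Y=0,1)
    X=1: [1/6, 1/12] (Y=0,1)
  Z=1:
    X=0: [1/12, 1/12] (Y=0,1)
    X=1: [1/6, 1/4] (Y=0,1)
0.0036 dits

Conditional mutual information: I(X;Y|Z) = H(X|Z) + H(Y|Z) - H(X,Y|Z)

H(Z) = 0.2950
H(X,Z) = 0.5683 → H(X|Z) = 0.2734
H(Y,Z) = 0.5898 → H(Y|Z) = 0.2948
H(X,Y,Z) = 0.8596 → H(X,Y|Z) = 0.5646

I(X;Y|Z) = 0.2734 + 0.2948 - 0.5646 = 0.0036 dits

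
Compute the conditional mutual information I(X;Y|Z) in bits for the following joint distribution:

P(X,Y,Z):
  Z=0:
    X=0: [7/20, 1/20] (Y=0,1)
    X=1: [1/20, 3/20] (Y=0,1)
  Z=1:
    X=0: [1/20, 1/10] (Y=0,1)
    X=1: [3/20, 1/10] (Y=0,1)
0.1908 bits

Conditional mutual information: I(X;Y|Z) = H(X|Z) + H(Y|Z) - H(X,Y|Z)

H(Z) = 0.9710
H(X,Z) = 1.9037 → H(X|Z) = 0.9328
H(Y,Z) = 1.9219 → H(Y|Z) = 0.9510
H(X,Y,Z) = 2.6639 → H(X,Y|Z) = 1.6929

I(X;Y|Z) = 0.9328 + 0.9510 - 1.6929 = 0.1908 bits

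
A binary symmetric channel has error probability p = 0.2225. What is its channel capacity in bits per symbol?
0.2353 bits

For a binary symmetric channel (BSC) with error probability p:
Capacity C = 1 - H(p) bits per symbol

where H(p) = -p log₂(p) - (1-p) log₂(1-p) is the binary entropy function.

H(0.2225) = 0.7647 bits
C = 1 - 0.7647 = 0.2353 bits per symbol

This means we can reliably transmit up to 0.2353 bits of information per channel use.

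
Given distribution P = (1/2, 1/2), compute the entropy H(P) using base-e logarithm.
0.6931 nats

Shannon entropy is H(X) = -Σ p(x) log p(x).

For P = (1/2, 1/2):
H = -1/2 × log_e(1/2) -1/2 × log_e(1/2)
H = 0.6931 nats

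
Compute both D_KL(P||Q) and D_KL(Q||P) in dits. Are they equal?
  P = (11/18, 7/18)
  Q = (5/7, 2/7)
D_KL(P||Q) = 0.0107, D_KL(Q||P) = 0.0101

KL divergence is not symmetric: D_KL(P||Q) ≠ D_KL(Q||P) in general.

D_KL(P||Q) = 0.0107 dits
D_KL(Q||P) = 0.0101 dits

No, they are not equal!

This asymmetry is why KL divergence is not a true distance metric.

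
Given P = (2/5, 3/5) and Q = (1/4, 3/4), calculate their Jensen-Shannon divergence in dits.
0.0056 dits

Jensen-Shannon divergence is:
JSD(P||Q) = 0.5 × D_KL(P||M) + 0.5 × D_KL(Q||M)
where M = 0.5 × (P + Q) is the mixture distribution.

M = 0.5 × (2/5, 3/5) + 0.5 × (1/4, 3/4) = (13/40, 27/40)

D_KL(P||M) = 0.0054 dits
D_KL(Q||M) = 0.0058 dits

JSD(P||Q) = 0.5 × 0.0054 + 0.5 × 0.0058 = 0.0056 dits

Unlike KL divergence, JSD is symmetric and bounded: 0 ≤ JSD ≤ log(2).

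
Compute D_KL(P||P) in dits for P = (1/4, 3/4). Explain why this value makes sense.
0.0000 dits

KL divergence satisfies the Gibbs inequality: D_KL(P||Q) ≥ 0 for all distributions P, Q.

D_KL(P||Q) = Σ p(x) log(p(x)/q(x))
Each term is p(x) × log_10(p(x)/p(x)) = p(x) × log_10(1) = 0, so the sum is 0.
D_KL(P||Q) = 0.0000 dits

When P = Q, the KL divergence is exactly 0, as there is no 'divergence' between identical distributions.

This non-negativity is a fundamental property: relative entropy cannot be negative because it measures how different Q is from P.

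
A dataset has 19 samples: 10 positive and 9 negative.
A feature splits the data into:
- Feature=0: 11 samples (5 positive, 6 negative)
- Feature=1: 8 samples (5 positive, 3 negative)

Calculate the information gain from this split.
0.0206 bits

Information Gain = H(Y) - H(Y|Feature)

Before split:
P(positive) = 10/19 = 0.5263
H(Y) = 0.9980 bits

After split:
Feature=0: H = 0.9940 bits (weight = 11/19)
Feature=1: H = 0.9544 bits (weight = 8/19)
H(Y|Feature) = (11/19)×0.9940 + (8/19)×0.9544 = 0.9774 bits

Information Gain = 0.9980 - 0.9774 = 0.0206 bits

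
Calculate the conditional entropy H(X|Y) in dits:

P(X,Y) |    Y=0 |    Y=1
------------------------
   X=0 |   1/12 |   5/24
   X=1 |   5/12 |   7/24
0.2453 dits

Using the chain rule: H(X|Y) = H(X,Y) - H(Y)

First, compute H(X,Y) = 0.5464 dits

Marginal P(Y) = (1/2, 1/2)
H(Y) = 0.3010 dits

H(X|Y) = H(X,Y) - H(Y) = 0.5464 - 0.3010 = 0.2453 dits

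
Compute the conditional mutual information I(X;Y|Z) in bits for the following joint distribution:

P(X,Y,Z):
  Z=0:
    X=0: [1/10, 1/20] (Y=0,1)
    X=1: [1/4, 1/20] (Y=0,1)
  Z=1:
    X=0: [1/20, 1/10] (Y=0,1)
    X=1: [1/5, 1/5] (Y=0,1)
0.0201 bits

Conditional mutual information: I(X;Y|Z) = H(X|Z) + H(Y|Z) - H(X,Y|Z)

H(Z) = 0.9928
H(X,Z) = 1.8710 → H(X|Z) = 0.8782
H(Y,Z) = 1.8834 → H(Y|Z) = 0.8906
H(X,Y,Z) = 2.7414 → H(X,Y|Z) = 1.7487

I(X;Y|Z) = 0.8782 + 0.8906 - 1.7487 = 0.0201 bits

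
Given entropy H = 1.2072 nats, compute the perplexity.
3.3441

Perplexity is e^H (or exp(H) for natural log).

H = 1.2072 nats
Perplexity = e^1.2072 = 3.3441

Interpretation: The model's uncertainty is equivalent to choosing uniformly among 3.3 options.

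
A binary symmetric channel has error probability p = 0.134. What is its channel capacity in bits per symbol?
0.4317 bits

For a binary symmetric channel (BSC) with error probability p:
Capacity C = 1 - H(p) bits per symbol

where H(p) = -p log₂(p) - (1-p) log₂(1-p) is the binary entropy function.

H(0.134) = 0.5683 bits
C = 1 - 0.5683 = 0.4317 bits per symbol

This means we can reliably transmit up to 0.4317 bits of information per channel use.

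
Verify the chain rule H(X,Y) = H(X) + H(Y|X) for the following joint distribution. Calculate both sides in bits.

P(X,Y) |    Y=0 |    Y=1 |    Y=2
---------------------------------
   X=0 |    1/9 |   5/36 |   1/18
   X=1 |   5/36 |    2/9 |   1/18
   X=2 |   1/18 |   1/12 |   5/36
H(X,Y) = 3.0148, H(X) = 1.5622, H(Y|X) = 1.4526 (all in bits)

Chain rule: H(X,Y) = H(X) + H(Y|X)

Left side — joint entropy directly:
H(X,Y) = -Σ p(x,y) log p(x,y) = 3.0148 bits

Right side — compute H(Y|X) from the conditional distributions:
P(X) = (11/36, 5/12, 5/18), so H(X) = 1.5622 bits
H(Y|X) = Σ_x P(X=x) · H(Y|X=x):
  P(Y|X=0) = (4/11, 5/11, 2/11), H(Y|X=0) = 1.4949, weight P(X=0) = 11/36
  P(Y|X=1) = (1/3, 8/15, 2/15), H(Y|X=1) = 1.3996, weight P(X=1) = 5/12
  P(Y|X=2) = (1/5, 3/10, 1/2), H(Y|X=2) = 1.4855, weight P(X=2) = 5/18
H(Y|X) = 1.4526 bits

H(X) + H(Y|X) = 1.5622 + 1.4526 = 3.0148 bits

Both sides equal 3.0148 bits. ✓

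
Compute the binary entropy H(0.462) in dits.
0.2998 dits

The binary entropy function is:
H(p) = -p log(p) - (1-p) log(1-p)

H(0.462) = -0.462 × log_10(0.462) - 0.538 × log_10(0.538)
H(0.462) = 0.2998 dits

Note: Binary entropy is maximized at p=0.5 (H=1 bit) and minimized at p=0 or p=1 (H=0).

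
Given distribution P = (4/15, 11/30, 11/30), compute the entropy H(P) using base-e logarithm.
1.0882 nats

Shannon entropy is H(X) = -Σ p(x) log p(x).

For P = (4/15, 11/30, 11/30):
H = -4/15 × log_e(4/15) -11/30 × log_e(11/30) -11/30 × log_e(11/30)
H = 1.0882 nats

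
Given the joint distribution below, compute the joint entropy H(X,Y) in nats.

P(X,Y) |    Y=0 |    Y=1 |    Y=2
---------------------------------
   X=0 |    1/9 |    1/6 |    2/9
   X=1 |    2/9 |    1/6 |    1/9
1.7540 nats

Joint entropy is H(X,Y) = -Σ_{x,y} p(x,y) log p(x,y).

Summing over all non-zero entries:
H(X,Y) = -[1/9·log_e(1/9) + 1/6·log_e(1/6) + 2/9·log_e(2/9) + 2/9·log_e(2/9) + 1/6·log_e(1/6) + 1/9·log_e(1/9)]
H(X,Y) = 1.7540 nats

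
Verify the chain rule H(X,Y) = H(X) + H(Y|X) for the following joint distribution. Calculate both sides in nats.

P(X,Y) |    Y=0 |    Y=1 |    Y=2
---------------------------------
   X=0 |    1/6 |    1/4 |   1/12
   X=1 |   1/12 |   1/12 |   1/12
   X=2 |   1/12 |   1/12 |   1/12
H(X,Y) = 2.0947, H(X) = 1.0397, H(Y|X) = 1.0550 (all in nats)

Chain rule: H(X,Y) = H(X) + H(Y|X)

Left side — joint entropy directly:
H(X,Y) = -Σ p(x,y) log p(x,y) = 2.0947 nats

Right side — compute H(Y|X) from the conditional distributions:
P(X) = (1/2, 1/4, 1/4), so H(X) = 1.0397 nats
H(Y|X) = Σ_x P(X=x) · H(Y|X=x):
  P(Y|X=0) = (1/3, 1/2, 1/6), H(Y|X=0) = 1.0114, weight P(X=0) = 1/2
  P(Y|X=1) = (1/3, 1/3, 1/3), H(Y|X=1) = 1.0986, weight P(X=1) = 1/4
  P(Y|X=2) = (1/3, 1/3, 1/3), H(Y|X=2) = 1.0986, weight P(X=2) = 1/4
H(Y|X) = 1.0550 nats

H(X) + H(Y|X) = 1.0397 + 1.0550 = 2.0947 nats

Both sides equal 2.0947 nats. ✓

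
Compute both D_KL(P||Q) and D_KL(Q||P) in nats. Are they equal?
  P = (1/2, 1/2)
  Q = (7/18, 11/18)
D_KL(P||Q) = 0.0253, D_KL(Q||P) = 0.0249

KL divergence is not symmetric: D_KL(P||Q) ≠ D_KL(Q||P) in general.

D_KL(P||Q) = 0.0253 nats
D_KL(Q||P) = 0.0249 nats

No, they are not equal!

This asymmetry is why KL divergence is not a true distance metric.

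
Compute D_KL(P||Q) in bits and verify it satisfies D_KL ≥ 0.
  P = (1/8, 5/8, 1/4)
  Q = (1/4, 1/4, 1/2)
0.4512 bits

KL divergence satisfies the Gibbs inequality: D_KL(P||Q) ≥ 0 for all distributions P, Q.

D_KL(P||Q) = Σ p(x) log(p(x)/q(x))
Term by term:
  x=0: 1/8 × log_2[(1/8)/(1/4)] = -0.1250
  x=1: 5/8 × log_2[(5/8)/(1/4)] = 0.8262
  x=2: 1/4 × log_2[(1/4)/(1/2)] = -0.2500
D_KL(P||Q) = 0.4512 bits

D_KL(P||Q) = 0.4512 ≥ 0 ✓

This non-negativity is a fundamental property: relative entropy cannot be negative because it measures how different Q is from P.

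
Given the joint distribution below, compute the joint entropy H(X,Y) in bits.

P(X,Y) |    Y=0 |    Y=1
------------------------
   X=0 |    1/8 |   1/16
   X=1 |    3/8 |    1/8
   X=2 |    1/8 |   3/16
2.3585 bits

Joint entropy is H(X,Y) = -Σ_{x,y} p(x,y) log p(x,y).

Summing over all non-zero entries:
H(X,Y) = -[1/8·log_2(1/8) + 1/16·log_2(1/16) + 3/8·log_2(3/8) + 1/8·log_2(1/8) + 1/8·log_2(1/8) + 3/16·log_2(3/16)]
H(X,Y) = 2.3585 bits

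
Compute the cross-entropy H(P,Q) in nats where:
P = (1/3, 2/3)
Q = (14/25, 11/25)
0.7406 nats

Cross-entropy: H(P,Q) = -Σ p(x) log q(x)

Alternatively: H(P,Q) = H(P) + D_KL(P||Q)
H(P) = 0.6365 nats
D_KL(P||Q) = 0.1041 nats

H(P,Q) = 0.6365 + 0.1041 = 0.7406 nats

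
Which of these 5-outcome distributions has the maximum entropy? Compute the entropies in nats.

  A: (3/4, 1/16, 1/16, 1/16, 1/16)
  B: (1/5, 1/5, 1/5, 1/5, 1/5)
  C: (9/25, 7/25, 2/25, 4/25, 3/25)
B

For a discrete distribution over n outcomes, entropy is maximized by the uniform distribution.

Computing entropies:
H(A) = 0.9089 nats
H(B) = 1.6094 nats
H(C) = 1.4739 nats

The uniform distribution (where all probabilities equal 1/5) achieves the maximum entropy of log_e(5) = 1.6094 nats.

Distribution B has the highest entropy.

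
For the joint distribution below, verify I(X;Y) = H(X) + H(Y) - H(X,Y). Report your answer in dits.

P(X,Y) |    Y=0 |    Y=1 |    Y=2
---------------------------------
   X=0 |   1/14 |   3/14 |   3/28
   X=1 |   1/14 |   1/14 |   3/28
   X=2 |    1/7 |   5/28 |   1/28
I(X;Y) = 0.0275 dits

Mutual information has multiple equivalent forms:
- I(X;Y) = H(X) - H(X|Y)
- I(X;Y) = H(Y) - H(Y|X)
- I(X;Y) = H(X) + H(Y) - H(X,Y)

Computing all quantities:
H(X) = 0.4696, H(Y) = 0.4607, H(X,Y) = 0.9028
H(X|Y) = 0.4422, H(Y|X) = 0.4332

Verification:
H(X) - H(X|Y) = 0.4696 - 0.4422 = 0.0275
H(Y) - H(Y|X) = 0.4607 - 0.4332 = 0.0275
H(X) + H(Y) - H(X,Y) = 0.4696 + 0.4607 - 0.9028 = 0.0275

All forms give I(X;Y) = 0.0275 dits. ✓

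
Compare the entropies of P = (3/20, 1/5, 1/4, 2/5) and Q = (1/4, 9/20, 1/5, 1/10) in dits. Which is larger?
P

Computing entropies in dits:
H(P) = 0.5731
H(Q) = 0.5464

Distribution P has higher entropy.

Intuition: The distribution closer to uniform (more spread out) has higher entropy.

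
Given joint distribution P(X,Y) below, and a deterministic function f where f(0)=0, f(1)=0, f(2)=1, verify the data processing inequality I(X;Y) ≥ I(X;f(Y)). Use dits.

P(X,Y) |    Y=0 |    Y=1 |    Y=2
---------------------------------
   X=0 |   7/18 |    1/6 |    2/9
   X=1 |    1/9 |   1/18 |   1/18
I(X;Y) = 0.0004, I(X;f(Y)) = 0.0002, inequality holds: 0.0004 ≥ 0.0002

Data Processing Inequality: For any Markov chain X → Y → Z, we have I(X;Y) ≥ I(X;Z).

Here Z = f(Y) is a deterministic function of Y, forming X → Y → Z.

Original I(X;Y) = 0.0004 dits

After applying f:
P(X,Z) where Z=f(Y):
- P(X,Z=0) = P(X,Y=0) + P(X,Y=1)
- P(X,Z=1) = P(X,Y=2)

I(X;Z) = I(X;f(Y)) = 0.0002 dits

Verification: 0.0004 ≥ 0.0002 ✓

Information cannot be created by processing; the function f can only lose information about X.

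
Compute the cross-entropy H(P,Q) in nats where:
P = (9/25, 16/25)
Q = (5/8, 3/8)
0.7969 nats

Cross-entropy: H(P,Q) = -Σ p(x) log q(x)

Alternatively: H(P,Q) = H(P) + D_KL(P||Q)
H(P) = 0.6534 nats
D_KL(P||Q) = 0.1435 nats

H(P,Q) = 0.6534 + 0.1435 = 0.7969 nats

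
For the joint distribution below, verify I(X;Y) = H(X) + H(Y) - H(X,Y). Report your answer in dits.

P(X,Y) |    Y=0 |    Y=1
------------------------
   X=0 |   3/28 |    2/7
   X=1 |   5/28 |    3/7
I(X;Y) = 0.0001 dits

Mutual information has multiple equivalent forms:
- I(X;Y) = H(X) - H(X|Y)
- I(X;Y) = H(Y) - H(Y|X)
- I(X;Y) = H(X) + H(Y) - H(X,Y)

Computing all quantities:
H(X) = 0.2910, H(Y) = 0.2598, H(X,Y) = 0.5507
H(X|Y) = 0.2909, H(Y|X) = 0.2597

Verification:
H(X) - H(X|Y) = 0.2910 - 0.2909 = 0.0001
H(Y) - H(Y|X) = 0.2598 - 0.2597 = 0.0001
H(X) + H(Y) - H(X,Y) = 0.2910 + 0.2598 - 0.5507 = 0.0001

All forms give I(X;Y) = 0.0001 dits. ✓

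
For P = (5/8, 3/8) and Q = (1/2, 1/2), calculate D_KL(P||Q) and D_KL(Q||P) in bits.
D_KL(P||Q) = 0.0456, D_KL(Q||P) = 0.0466

KL divergence is not symmetric: D_KL(P||Q) ≠ D_KL(Q||P) in general.

D_KL(P||Q) = 0.0456 bits
D_KL(Q||P) = 0.0466 bits

No, they are not equal!

This asymmetry is why KL divergence is not a true distance metric.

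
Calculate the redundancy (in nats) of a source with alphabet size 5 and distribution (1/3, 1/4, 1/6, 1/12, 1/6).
0.0923 nats

Redundancy measures how far a source is from maximum entropy:
R = H_max - H(X)

Maximum entropy for 5 symbols: H_max = log_e(5) = 1.6094 nats
Actual entropy: H(X) = 1.5171 nats
Redundancy: R = 1.6094 - 1.5171 = 0.0923 nats

This redundancy represents potential for compression: the source could be compressed by 0.0923 nats per symbol.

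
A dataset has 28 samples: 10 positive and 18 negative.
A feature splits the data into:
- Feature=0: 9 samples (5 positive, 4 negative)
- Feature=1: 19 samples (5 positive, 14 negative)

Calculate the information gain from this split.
0.0575 bits

Information Gain = H(Y) - H(Y|Feature)

Before split:
P(positive) = 10/28 = 0.3571
H(Y) = 0.9403 bits

After split:
Feature=0: H = 0.9911 bits (weight = 9/28)
Feature=1: H = 0.8315 bits (weight = 19/28)
H(Y|Feature) = (9/28)×0.9911 + (19/28)×0.8315 = 0.8828 bits

Information Gain = 0.9403 - 0.8828 = 0.0575 bits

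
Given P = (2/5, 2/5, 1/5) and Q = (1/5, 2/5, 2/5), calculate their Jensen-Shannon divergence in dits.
0.0148 dits

Jensen-Shannon divergence is:
JSD(P||Q) = 0.5 × D_KL(P||M) + 0.5 × D_KL(Q||M)
where M = 0.5 × (P + Q) is the mixture distribution.

M = 0.5 × (2/5, 2/5, 1/5) + 0.5 × (1/5, 2/5, 2/5) = (3/10, 2/5, 3/10)

D_KL(P||M) = 0.0148 dits
D_KL(Q||M) = 0.0148 dits

JSD(P||Q) = 0.5 × 0.0148 + 0.5 × 0.0148 = 0.0148 dits

Unlike KL divergence, JSD is symmetric and bounded: 0 ≤ JSD ≤ log(2).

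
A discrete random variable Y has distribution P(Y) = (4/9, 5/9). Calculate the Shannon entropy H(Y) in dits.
0.2983 dits

Shannon entropy is H(X) = -Σ p(x) log p(x).

For P = (4/9, 5/9):
H = -4/9 × log_10(4/9) -5/9 × log_10(5/9)
H = 0.2983 dits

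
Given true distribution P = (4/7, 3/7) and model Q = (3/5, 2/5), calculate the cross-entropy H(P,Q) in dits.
0.2973 dits

Cross-entropy: H(P,Q) = -Σ p(x) log q(x)

Alternatively: H(P,Q) = H(P) + D_KL(P||Q)
H(P) = 0.2966 dits
D_KL(P||Q) = 0.0007 dits

H(P,Q) = 0.2966 + 0.0007 = 0.2973 dits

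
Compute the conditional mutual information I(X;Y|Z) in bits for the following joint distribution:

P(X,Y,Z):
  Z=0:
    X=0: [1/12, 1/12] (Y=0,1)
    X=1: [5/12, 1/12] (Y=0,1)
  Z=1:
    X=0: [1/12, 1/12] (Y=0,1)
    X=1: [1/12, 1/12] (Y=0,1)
0.0492 bits

Conditional mutual information: I(X;Y|Z) = H(X|Z) + H(Y|Z) - H(X,Y|Z)

H(Z) = 0.9183
H(X,Z) = 1.7925 → H(X|Z) = 0.8742
H(Y,Z) = 1.7925 → H(Y|Z) = 0.8742
H(X,Y,Z) = 2.6175 → H(X,Y|Z) = 1.6992

I(X;Y|Z) = 0.8742 + 0.8742 - 1.6992 = 0.0492 bits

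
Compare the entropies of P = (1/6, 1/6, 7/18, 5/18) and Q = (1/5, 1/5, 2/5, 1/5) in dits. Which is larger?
Q

Computing entropies in dits:
H(P) = 0.5734
H(Q) = 0.5786

Distribution Q has higher entropy.

Intuition: The distribution closer to uniform (more spread out) has higher entropy.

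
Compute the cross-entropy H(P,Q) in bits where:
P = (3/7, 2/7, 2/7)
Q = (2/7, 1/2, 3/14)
1.6953 bits

Cross-entropy: H(P,Q) = -Σ p(x) log q(x)

Alternatively: H(P,Q) = H(P) + D_KL(P||Q)
H(P) = 1.5567 bits
D_KL(P||Q) = 0.1386 bits

H(P,Q) = 1.5567 + 0.1386 = 1.6953 bits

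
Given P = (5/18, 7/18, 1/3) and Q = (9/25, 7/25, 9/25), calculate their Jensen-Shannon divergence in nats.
0.0074 nats

Jensen-Shannon divergence is:
JSD(P||Q) = 0.5 × D_KL(P||M) + 0.5 × D_KL(Q||M)
where M = 0.5 × (P + Q) is the mixture distribution.

M = 0.5 × (5/18, 7/18, 1/3) + 0.5 × (9/25, 7/25, 9/25) = (0.318889, 0.334444, 0.346667)

D_KL(P||M) = 0.0072 nats
D_KL(Q||M) = 0.0075 nats

JSD(P||Q) = 0.5 × 0.0072 + 0.5 × 0.0075 = 0.0074 nats

Unlike KL divergence, JSD is symmetric and bounded: 0 ≤ JSD ≤ log(2).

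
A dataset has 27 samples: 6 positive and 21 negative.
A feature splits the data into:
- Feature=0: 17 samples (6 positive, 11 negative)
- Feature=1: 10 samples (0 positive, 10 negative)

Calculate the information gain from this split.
0.1745 bits

Information Gain = H(Y) - H(Y|Feature)

Before split:
P(positive) = 6/27 = 0.2222
H(Y) = 0.7642 bits

After split:
Feature=0: H = 0.9367 bits (weight = 17/27)
Feature=1: H = 0.0000 bits (weight = 10/27)
H(Y|Feature) = (17/27)×0.9367 + (10/27)×0.0000 = 0.5898 bits

Information Gain = 0.7642 - 0.5898 = 0.1745 bits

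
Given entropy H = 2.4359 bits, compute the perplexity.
5.4110

Perplexity is 2^H (or exp(H) for natural log).

H = 2.4359 bits
Perplexity = 2^2.4359 = 5.4110

Interpretation: The model's uncertainty is equivalent to choosing uniformly among 5.4 options.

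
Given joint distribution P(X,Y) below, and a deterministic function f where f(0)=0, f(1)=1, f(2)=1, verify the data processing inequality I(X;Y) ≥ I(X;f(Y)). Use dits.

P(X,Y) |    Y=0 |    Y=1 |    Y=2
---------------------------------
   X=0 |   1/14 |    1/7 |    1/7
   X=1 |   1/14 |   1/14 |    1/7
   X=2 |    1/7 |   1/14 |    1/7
I(X;Y) = 0.0123, I(X;f(Y)) = 0.0080, inequality holds: 0.0123 ≥ 0.0080

Data Processing Inequality: For any Markov chain X → Y → Z, we have I(X;Y) ≥ I(X;Z).

Here Z = f(Y) is a deterministic function of Y, forming X → Y → Z.

Original I(X;Y) = 0.0123 dits

After applying f:
P(X,Z) where Z=f(Y):
- P(X,Z=0) = P(X,Y=0)
- P(X,Z=1) = P(X,Y=1) + P(X,Y=2)

I(X;Z) = I(X;f(Y)) = 0.0080 dits

Verification: 0.0123 ≥ 0.0080 ✓

Information cannot be created by processing; the function f can only lose information about X.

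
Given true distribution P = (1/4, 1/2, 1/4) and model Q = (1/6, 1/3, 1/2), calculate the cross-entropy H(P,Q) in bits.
1.6887 bits

Cross-entropy: H(P,Q) = -Σ p(x) log q(x)

Alternatively: H(P,Q) = H(P) + D_KL(P||Q)
H(P) = 1.5000 bits
D_KL(P||Q) = 0.1887 bits

H(P,Q) = 1.5000 + 0.1887 = 1.6887 bits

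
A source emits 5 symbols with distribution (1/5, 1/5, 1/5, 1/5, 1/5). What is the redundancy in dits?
0.0000 dits

Redundancy measures how far a source is from maximum entropy:
R = H_max - H(X)

Maximum entropy for 5 symbols: H_max = log_10(5) = 0.6990 dits
Actual entropy: H(X) = 0.6990 dits
Redundancy: R = 0.6990 - 0.6990 = 0.0000 dits

This redundancy represents potential for compression: the source could be compressed by 0.0000 dits per symbol.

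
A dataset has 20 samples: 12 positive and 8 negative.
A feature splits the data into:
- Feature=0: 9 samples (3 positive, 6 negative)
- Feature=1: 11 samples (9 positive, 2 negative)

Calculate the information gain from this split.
0.1815 bits

Information Gain = H(Y) - H(Y|Feature)

Before split:
P(positive) = 12/20 = 0.6000
H(Y) = 0.9710 bits

After split:
Feature=0: H = 0.9183 bits (weight = 9/20)
Feature=1: H = 0.6840 bits (weight = 11/20)
H(Y|Feature) = (9/20)×0.9183 + (11/20)×0.6840 = 0.7895 bits

Information Gain = 0.9710 - 0.7895 = 0.1815 bits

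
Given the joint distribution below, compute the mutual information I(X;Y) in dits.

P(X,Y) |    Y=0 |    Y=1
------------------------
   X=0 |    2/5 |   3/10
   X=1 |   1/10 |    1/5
0.0105 dits

Mutual information: I(X;Y) = H(X) + H(Y) - H(X,Y)

Marginals:
P(X) = (7/10, 3/10), H(X) = 0.2653 dits
P(Y) = (1/2, 1/2), H(Y) = 0.3010 dits

Joint entropy: H(X,Y) = 0.5558 dits

I(X;Y) = 0.2653 + 0.3010 - 0.5558 = 0.0105 dits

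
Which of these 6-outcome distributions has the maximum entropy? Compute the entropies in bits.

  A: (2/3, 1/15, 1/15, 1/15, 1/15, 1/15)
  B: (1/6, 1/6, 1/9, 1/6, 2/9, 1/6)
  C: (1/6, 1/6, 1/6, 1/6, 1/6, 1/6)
C

For a discrete distribution over n outcomes, entropy is maximized by the uniform distribution.

Computing entropies:
H(A) = 1.6923 bits
H(B) = 2.5577 bits
H(C) = 2.5850 bits

The uniform distribution (where all probabilities equal 1/6) achieves the maximum entropy of log_2(6) = 2.5850 bits.

Distribution C has the highest entropy.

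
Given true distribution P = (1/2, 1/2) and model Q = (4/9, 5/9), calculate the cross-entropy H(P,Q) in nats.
0.6994 nats

Cross-entropy: H(P,Q) = -Σ p(x) log q(x)

Alternatively: H(P,Q) = H(P) + D_KL(P||Q)
H(P) = 0.6931 nats
D_KL(P||Q) = 0.0062 nats

H(P,Q) = 0.6931 + 0.0062 = 0.6994 nats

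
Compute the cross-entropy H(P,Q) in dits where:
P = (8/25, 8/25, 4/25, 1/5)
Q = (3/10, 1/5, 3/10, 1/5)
0.6144 dits

Cross-entropy: H(P,Q) = -Σ p(x) log q(x)

Alternatively: H(P,Q) = H(P) + D_KL(P||Q)
H(P) = 0.5838 dits
D_KL(P||Q) = 0.0306 dits

H(P,Q) = 0.5838 + 0.0306 = 0.6144 dits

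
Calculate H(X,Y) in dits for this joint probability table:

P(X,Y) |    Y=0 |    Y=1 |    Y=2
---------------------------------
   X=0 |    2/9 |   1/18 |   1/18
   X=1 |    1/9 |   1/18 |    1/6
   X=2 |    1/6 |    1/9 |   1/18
0.8955 dits

Joint entropy is H(X,Y) = -Σ_{x,y} p(x,y) log p(x,y).

Summing over all non-zero entries:
H(X,Y) = -[2/9·log_10(2/9) + 1/18·log_10(1/18) + 1/18·log_10(1/18) + 1/9·log_10(1/9) + 1/18·log_10(1/18) + 1/6·log_10(1/6) + 1/6·log_10(1/6) + 1/9·log_10(1/9) + 1/18·log_10(1/18)]
H(X,Y) = 0.8955 dits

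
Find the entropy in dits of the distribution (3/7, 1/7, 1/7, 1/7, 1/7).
0.6406 dits

Shannon entropy is H(X) = -Σ p(x) log p(x).

For P = (3/7, 1/7, 1/7, 1/7, 1/7):
H = -3/7 × log_10(3/7) -1/7 × log_10(1/7) -1/7 × log_10(1/7) -1/7 × log_10(1/7) -1/7 × log_10(1/7)
H = 0.6406 dits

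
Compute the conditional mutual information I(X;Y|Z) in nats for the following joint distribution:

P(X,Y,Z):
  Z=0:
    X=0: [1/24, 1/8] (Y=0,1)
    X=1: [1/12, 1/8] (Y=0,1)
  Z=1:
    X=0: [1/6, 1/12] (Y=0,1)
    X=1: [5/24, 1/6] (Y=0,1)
0.0087 nats

Conditional mutual information: I(X;Y|Z) = H(X|Z) + H(Y|Z) - H(X,Y|Z)

H(Z) = 0.6616
H(X,Z) = 1.3398 → H(X|Z) = 0.6782
H(Y,Z) = 1.3209 → H(Y|Z) = 0.6593
H(X,Y,Z) = 1.9905 → H(X,Y|Z) = 1.3289

I(X;Y|Z) = 0.6782 + 0.6593 - 1.3289 = 0.0087 nats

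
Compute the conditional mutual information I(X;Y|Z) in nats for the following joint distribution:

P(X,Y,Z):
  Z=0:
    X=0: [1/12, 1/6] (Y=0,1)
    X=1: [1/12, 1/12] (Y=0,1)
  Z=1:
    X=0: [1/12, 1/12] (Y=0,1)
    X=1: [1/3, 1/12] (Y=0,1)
0.0307 nats

Conditional mutual information: I(X;Y|Z) = H(X|Z) + H(Y|Z) - H(X,Y|Z)

H(Z) = 0.6792
H(X,Z) = 1.3086 → H(X|Z) = 0.6294
H(Y,Z) = 1.3086 → H(Y|Z) = 0.6294
H(X,Y,Z) = 1.9073 → H(X,Y|Z) = 1.2281

I(X;Y|Z) = 0.6294 + 0.6294 - 1.2281 = 0.0307 nats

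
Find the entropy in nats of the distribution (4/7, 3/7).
0.6829 nats

Shannon entropy is H(X) = -Σ p(x) log p(x).

For P = (4/7, 3/7):
H = -4/7 × log_e(4/7) -3/7 × log_e(3/7)
H = 0.6829 nats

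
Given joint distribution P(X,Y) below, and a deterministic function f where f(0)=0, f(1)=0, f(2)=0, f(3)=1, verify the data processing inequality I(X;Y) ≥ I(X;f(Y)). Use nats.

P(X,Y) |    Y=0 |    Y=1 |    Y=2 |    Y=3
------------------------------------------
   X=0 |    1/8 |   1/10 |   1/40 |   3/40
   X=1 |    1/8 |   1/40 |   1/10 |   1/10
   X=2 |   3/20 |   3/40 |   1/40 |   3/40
I(X;Y) = 0.0629, I(X;f(Y)) = 0.0018, inequality holds: 0.0629 ≥ 0.0018

Data Processing Inequality: For any Markov chain X → Y → Z, we have I(X;Y) ≥ I(X;Z).

Here Z = f(Y) is a deterministic function of Y, forming X → Y → Z.

Original I(X;Y) = 0.0629 nats

After applying f:
P(X,Z) where Z=f(Y):
- P(X,Z=0) = P(X,Y=0) + P(X,Y=1) + P(X,Y=2)
- P(X,Z=1) = P(X,Y=3)

I(X;Z) = I(X;f(Y)) = 0.0018 nats

Verification: 0.0629 ≥ 0.0018 ✓

Information cannot be created by processing; the function f can only lose information about X.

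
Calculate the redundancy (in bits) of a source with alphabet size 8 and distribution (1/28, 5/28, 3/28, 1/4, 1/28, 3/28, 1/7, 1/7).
0.2202 bits

Redundancy measures how far a source is from maximum entropy:
R = H_max - H(X)

Maximum entropy for 8 symbols: H_max = log_2(8) = 3.0000 bits
Actual entropy: H(X) = 2.7798 bits
Redundancy: R = 3.0000 - 2.7798 = 0.2202 bits

This redundancy represents potential for compression: the source could be compressed by 0.2202 bits per symbol.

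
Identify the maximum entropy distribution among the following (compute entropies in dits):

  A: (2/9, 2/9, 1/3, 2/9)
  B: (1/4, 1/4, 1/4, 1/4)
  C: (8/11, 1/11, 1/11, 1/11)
B

For a discrete distribution over n outcomes, entropy is maximized by the uniform distribution.

Computing entropies:
H(A) = 0.5945 dits
H(B) = 0.6021 dits
H(C) = 0.3846 dits

The uniform distribution (where all probabilities equal 1/4) achieves the maximum entropy of log_10(4) = 0.6021 dits.

Distribution B has the highest entropy.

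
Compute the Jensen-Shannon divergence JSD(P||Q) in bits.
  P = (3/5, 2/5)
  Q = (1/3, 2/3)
0.0522 bits

Jensen-Shannon divergence is:
JSD(P||Q) = 0.5 × D_KL(P||M) + 0.5 × D_KL(Q||M)
where M = 0.5 × (P + Q) is the mixture distribution.

M = 0.5 × (3/5, 2/5) + 0.5 × (1/3, 2/3) = (7/15, 8/15)

D_KL(P||M) = 0.0515 bits
D_KL(Q||M) = 0.0528 bits

JSD(P||Q) = 0.5 × 0.0515 + 0.5 × 0.0528 = 0.0522 bits

Unlike KL divergence, JSD is symmetric and bounded: 0 ≤ JSD ≤ log(2).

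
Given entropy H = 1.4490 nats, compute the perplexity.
4.2589

Perplexity is e^H (or exp(H) for natural log).

H = 1.4490 nats
Perplexity = e^1.4490 = 4.2589

Interpretation: The model's uncertainty is equivalent to choosing uniformly among 4.3 options.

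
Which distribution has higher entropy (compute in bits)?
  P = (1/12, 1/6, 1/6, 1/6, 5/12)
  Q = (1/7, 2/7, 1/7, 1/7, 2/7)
Q

Computing entropies in bits:
H(P) = 2.1175
H(Q) = 2.2359

Distribution Q has higher entropy.

Intuition: The distribution closer to uniform (more spread out) has higher entropy.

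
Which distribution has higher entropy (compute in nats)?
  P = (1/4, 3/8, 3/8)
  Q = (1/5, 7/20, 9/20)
P

Computing entropies in nats:
H(P) = 1.0822
H(Q) = 1.0487

Distribution P has higher entropy.

Intuition: The distribution closer to uniform (more spread out) has higher entropy.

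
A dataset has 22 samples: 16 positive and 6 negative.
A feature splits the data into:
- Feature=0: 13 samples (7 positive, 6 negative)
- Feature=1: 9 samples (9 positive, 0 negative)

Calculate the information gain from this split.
0.2570 bits

Information Gain = H(Y) - H(Y|Feature)

Before split:
P(positive) = 16/22 = 0.7273
H(Y) = 0.8454 bits

After split:
Feature=0: H = 0.9957 bits (weight = 13/22)
Feature=1: H = 0.0000 bits (weight = 9/22)
H(Y|Feature) = (13/22)×0.9957 + (9/22)×0.0000 = 0.5884 bits

Information Gain = 0.8454 - 0.5884 = 0.2570 bits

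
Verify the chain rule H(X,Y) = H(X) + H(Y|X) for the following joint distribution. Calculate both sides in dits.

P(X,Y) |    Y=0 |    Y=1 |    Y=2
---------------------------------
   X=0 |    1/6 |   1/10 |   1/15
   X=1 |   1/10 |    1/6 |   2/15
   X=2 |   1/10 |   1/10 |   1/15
H(X,Y) = 0.9329, H(X) = 0.4713, H(Y|X) = 0.4616 (all in dits)

Chain rule: H(X,Y) = H(X) + H(Y|X)

Left side — joint entropy directly:
H(X,Y) = -Σ p(x,y) log p(x,y) = 0.9329 dits

Right side — compute H(Y|X) from the conditional distributions:
P(X) = (1/3, 2/5, 4/15), so H(X) = 0.4713 dits
H(Y|X) = Σ_x P(X=x) · H(Y|X=x):
  P(Y|X=0) = (1/2, 3/10, 1/5), H(Y|X=0) = 0.4472, weight P(X=0) = 1/3
  P(Y|X=1) = (1/4, 5/12, 1/3), H(Y|X=1) = 0.4680, weight P(X=1) = 2/5
  P(Y|X=2) = (3/8, 3/8, 1/4), H(Y|X=2) = 0.4700, weight P(X=2) = 4/15
H(Y|X) = 0.4616 dits

H(X) + H(Y|X) = 0.4713 + 0.4616 = 0.9329 dits

Both sides equal 0.9329 dits. ✓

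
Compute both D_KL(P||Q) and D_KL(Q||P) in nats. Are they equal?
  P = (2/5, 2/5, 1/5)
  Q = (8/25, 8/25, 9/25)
D_KL(P||Q) = 0.0610, D_KL(Q||P) = 0.0688

KL divergence is not symmetric: D_KL(P||Q) ≠ D_KL(Q||P) in general.

D_KL(P||Q) = 0.0610 nats
D_KL(Q||P) = 0.0688 nats

No, they are not equal!

This asymmetry is why KL divergence is not a true distance metric.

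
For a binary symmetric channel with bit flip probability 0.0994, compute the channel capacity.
0.5329 bits

For a binary symmetric channel (BSC) with error probability p:
Capacity C = 1 - H(p) bits per symbol

where H(p) = -p log₂(p) - (1-p) log₂(1-p) is the binary entropy function.

H(0.0994) = 0.4671 bits
C = 1 - 0.4671 = 0.5329 bits per symbol

This means we can reliably transmit up to 0.5329 bits of information per channel use.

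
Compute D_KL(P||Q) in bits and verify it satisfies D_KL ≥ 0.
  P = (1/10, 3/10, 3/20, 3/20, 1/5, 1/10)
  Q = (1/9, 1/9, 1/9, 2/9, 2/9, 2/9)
0.2490 bits

KL divergence satisfies the Gibbs inequality: D_KL(P||Q) ≥ 0 for all distributions P, Q.

D_KL(P||Q) = Σ p(x) log(p(x)/q(x))
Term by term:
  x=0: 1/10 × log_2[(1/10)/(1/9)] = -0.0152
  x=1: 3/10 × log_2[(3/10)/(1/9)] = 0.4299
  x=2: 3/20 × log_2[(3/20)/(1/9)] = 0.0649
  x=3: 3/20 × log_2[(3/20)/(2/9)] = -0.0851
  x=4: 1/5 × log_2[(1/5)/(2/9)] = -0.0304
  x=5: 1/10 × log_2[(1/10)/(2/9)] = -0.1152
D_KL(P||Q) = 0.2490 bits

D_KL(P||Q) = 0.2490 ≥ 0 ✓

This non-negativity is a fundamental property: relative entropy cannot be negative because it measures how different Q is from P.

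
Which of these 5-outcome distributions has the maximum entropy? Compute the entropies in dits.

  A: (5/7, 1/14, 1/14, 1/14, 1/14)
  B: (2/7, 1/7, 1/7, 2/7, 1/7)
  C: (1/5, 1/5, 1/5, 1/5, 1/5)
C

For a discrete distribution over n outcomes, entropy is maximized by the uniform distribution.

Computing entropies:
H(A) = 0.4318 dits
H(B) = 0.6731 dits
H(C) = 0.6990 dits

The uniform distribution (where all probabilities equal 1/5) achieves the maximum entropy of log_10(5) = 0.6990 dits.

Distribution C has the highest entropy.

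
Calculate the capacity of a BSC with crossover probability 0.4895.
0.0003 bits

For a binary symmetric channel (BSC) with error probability p:
Capacity C = 1 - H(p) bits per symbol

where H(p) = -p log₂(p) - (1-p) log₂(1-p) is the binary entropy function.

H(0.4895) = 0.9997 bits
C = 1 - 0.9997 = 0.0003 bits per symbol

This means we can reliably transmit up to 0.0003 bits of information per channel use.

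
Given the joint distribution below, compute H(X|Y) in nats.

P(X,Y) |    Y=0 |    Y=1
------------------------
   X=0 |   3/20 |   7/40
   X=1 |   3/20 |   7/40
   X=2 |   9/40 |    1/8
1.0828 nats

Using the chain rule: H(X|Y) = H(X,Y) - H(Y)

First, compute H(X,Y) = 1.7747 nats

Marginal P(Y) = (21/40, 19/40)
H(Y) = 0.6919 nats

H(X|Y) = H(X,Y) - H(Y) = 1.7747 - 0.6919 = 1.0828 nats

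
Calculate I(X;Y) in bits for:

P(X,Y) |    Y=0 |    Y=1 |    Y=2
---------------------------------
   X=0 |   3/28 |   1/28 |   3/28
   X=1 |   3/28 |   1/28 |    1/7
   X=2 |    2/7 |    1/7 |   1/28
0.1536 bits

Mutual information: I(X;Y) = H(X) + H(Y) - H(X,Y)

Marginals:
P(X) = (1/4, 2/7, 13/28), H(X) = 1.5303 bits
P(Y) = (1/2, 3/14, 2/7), H(Y) = 1.4926 bits

Joint entropy: H(X,Y) = 2.8693 bits

I(X;Y) = 1.5303 + 1.4926 - 2.8693 = 0.1536 bits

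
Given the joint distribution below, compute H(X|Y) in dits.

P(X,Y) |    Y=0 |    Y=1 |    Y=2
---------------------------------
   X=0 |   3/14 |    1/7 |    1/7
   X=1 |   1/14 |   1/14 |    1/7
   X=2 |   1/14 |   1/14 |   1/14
0.4400 dits

Using the chain rule: H(X|Y) = H(X,Y) - H(Y)

First, compute H(X,Y) = 0.9149 dits

Marginal P(Y) = (5/14, 2/7, 5/14)
H(Y) = 0.4748 dits

H(X|Y) = H(X,Y) - H(Y) = 0.9149 - 0.4748 = 0.4400 dits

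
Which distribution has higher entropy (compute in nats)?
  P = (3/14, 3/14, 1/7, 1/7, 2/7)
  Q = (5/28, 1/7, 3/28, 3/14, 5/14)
P

Computing entropies in nats:
H(P) = 1.5741
H(Q) = 1.5228

Distribution P has higher entropy.

Intuition: The distribution closer to uniform (more spread out) has higher entropy.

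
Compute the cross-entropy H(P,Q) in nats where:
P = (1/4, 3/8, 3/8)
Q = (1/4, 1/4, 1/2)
1.1264 nats

Cross-entropy: H(P,Q) = -Σ p(x) log q(x)

Alternatively: H(P,Q) = H(P) + D_KL(P||Q)
H(P) = 1.0822 nats
D_KL(P||Q) = 0.0442 nats

H(P,Q) = 1.0822 + 0.0442 = 1.1264 nats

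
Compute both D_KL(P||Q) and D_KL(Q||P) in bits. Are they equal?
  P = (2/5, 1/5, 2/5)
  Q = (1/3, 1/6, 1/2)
D_KL(P||Q) = 0.0290, D_KL(Q||P) = 0.0294

KL divergence is not symmetric: D_KL(P||Q) ≠ D_KL(Q||P) in general.

D_KL(P||Q) = 0.0290 bits
D_KL(Q||P) = 0.0294 bits

No, they are not equal!

This asymmetry is why KL divergence is not a true distance metric.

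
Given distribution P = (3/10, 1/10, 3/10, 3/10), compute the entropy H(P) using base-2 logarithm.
1.8955 bits

Shannon entropy is H(X) = -Σ p(x) log p(x).

For P = (3/10, 1/10, 3/10, 3/10):
H = -3/10 × log_2(3/10) -1/10 × log_2(1/10) -3/10 × log_2(3/10) -3/10 × log_2(3/10)
H = 1.8955 bits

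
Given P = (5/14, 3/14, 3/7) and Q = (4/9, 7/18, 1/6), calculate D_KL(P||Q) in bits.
0.2870 bits

KL divergence: D_KL(P||Q) = Σ p(x) log(p(x)/q(x))

Computing term by term:
  x=0: 5/14 × log_2[(5/14)/(4/9)] = 5/14 × -0.3155 = -0.1127
  x=1: 3/14 × log_2[(3/14)/(7/18)] = 3/14 × -0.8598 = -0.1842
  x=2: 3/7 × log_2[(3/7)/(1/6)] = 3/7 × 1.3626 = 0.5840

D_KL(P||Q) = 0.2870 bits

Note: KL divergence is always non-negative and equals 0 iff P = Q.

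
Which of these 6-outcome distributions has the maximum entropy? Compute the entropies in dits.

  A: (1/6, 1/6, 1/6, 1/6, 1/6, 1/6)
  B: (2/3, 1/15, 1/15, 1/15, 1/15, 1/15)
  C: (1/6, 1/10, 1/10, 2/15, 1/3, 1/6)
A

For a discrete distribution over n outcomes, entropy is maximized by the uniform distribution.

Computing entropies:
H(A) = 0.7782 dits
H(B) = 0.5094 dits
H(C) = 0.7351 dits

The uniform distribution (where all probabilities equal 1/6) achieves the maximum entropy of log_10(6) = 0.7782 dits.

Distribution A has the highest entropy.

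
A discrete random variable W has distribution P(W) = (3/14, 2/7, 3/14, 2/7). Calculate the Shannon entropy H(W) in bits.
1.9852 bits

Shannon entropy is H(X) = -Σ p(x) log p(x).

For P = (3/14, 2/7, 3/14, 2/7):
H = -3/14 × log_2(3/14) -2/7 × log_2(2/7) -3/14 × log_2(3/14) -2/7 × log_2(2/7)
H = 1.9852 bits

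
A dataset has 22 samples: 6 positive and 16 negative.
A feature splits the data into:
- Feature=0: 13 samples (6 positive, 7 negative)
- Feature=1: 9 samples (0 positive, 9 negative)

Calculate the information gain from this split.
0.2570 bits

Information Gain = H(Y) - H(Y|Feature)

Before split:
P(positive) = 6/22 = 0.2727
H(Y) = 0.8454 bits

After split:
Feature=0: H = 0.9957 bits (weight = 13/22)
Feature=1: H = 0.0000 bits (weight = 9/22)
H(Y|Feature) = (13/22)×0.9957 + (9/22)×0.0000 = 0.5884 bits

Information Gain = 0.8454 - 0.5884 = 0.2570 bits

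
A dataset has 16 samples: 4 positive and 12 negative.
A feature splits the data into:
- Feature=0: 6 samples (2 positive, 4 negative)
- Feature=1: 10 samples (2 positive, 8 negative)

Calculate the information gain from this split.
0.0157 bits

Information Gain = H(Y) - H(Y|Feature)

Before split:
P(positive) = 4/16 = 0.2500
H(Y) = 0.8113 bits

After split:
Feature=0: H = 0.9183 bits (weight = 6/16)
Feature=1: H = 0.7219 bits (weight = 10/16)
H(Y|Feature) = (6/16)×0.9183 + (10/16)×0.7219 = 0.7956 bits

Information Gain = 0.8113 - 0.7956 = 0.0157 bits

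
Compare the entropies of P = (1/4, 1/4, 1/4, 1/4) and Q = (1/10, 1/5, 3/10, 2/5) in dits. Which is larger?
P

Computing entropies in dits:
H(P) = 0.6021
H(Q) = 0.5558

Distribution P has higher entropy.

Intuition: The distribution closer to uniform (more spread out) has higher entropy.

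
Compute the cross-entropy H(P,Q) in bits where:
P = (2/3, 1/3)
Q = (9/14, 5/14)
0.9201 bits

Cross-entropy: H(P,Q) = -Σ p(x) log q(x)

Alternatively: H(P,Q) = H(P) + D_KL(P||Q)
H(P) = 0.9183 bits
D_KL(P||Q) = 0.0018 bits

H(P,Q) = 0.9183 + 0.0018 = 0.9201 bits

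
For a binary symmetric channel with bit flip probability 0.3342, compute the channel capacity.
0.0808 bits

For a binary symmetric channel (BSC) with error probability p:
Capacity C = 1 - H(p) bits per symbol

where H(p) = -p log₂(p) - (1-p) log₂(1-p) is the binary entropy function.

H(0.3342) = 0.9192 bits
C = 1 - 0.9192 = 0.0808 bits per symbol

This means we can reliably transmit up to 0.0808 bits of information per channel use.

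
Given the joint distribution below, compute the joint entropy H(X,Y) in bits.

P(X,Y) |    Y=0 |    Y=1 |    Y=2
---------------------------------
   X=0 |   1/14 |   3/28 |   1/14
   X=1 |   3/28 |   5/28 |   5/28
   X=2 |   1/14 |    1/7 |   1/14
3.0670 bits

Joint entropy is H(X,Y) = -Σ_{x,y} p(x,y) log p(x,y).

Summing over all non-zero entries:
H(X,Y) = -[1/14·log_2(1/14) + 3/28·log_2(3/28) + 1/14·log_2(1/14) + 3/28·log_2(3/28) + 5/28·log_2(5/28) + 5/28·log_2(5/28) + 1/14·log_2(1/14) + 1/7·log_2(1/7) + 1/14·log_2(1/14)]
H(X,Y) = 3.0670 bits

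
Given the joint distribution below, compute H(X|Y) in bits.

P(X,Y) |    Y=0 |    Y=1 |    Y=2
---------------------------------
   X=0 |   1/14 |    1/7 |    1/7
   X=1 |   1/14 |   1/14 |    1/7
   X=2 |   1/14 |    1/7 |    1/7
1.5625 bits

Using the chain rule: H(X|Y) = H(X,Y) - H(Y)

First, compute H(X,Y) = 3.0931 bits

Marginal P(Y) = (3/14, 5/14, 3/7)
H(Y) = 1.5306 bits

H(X|Y) = H(X,Y) - H(Y) = 3.0931 - 1.5306 = 1.5625 bits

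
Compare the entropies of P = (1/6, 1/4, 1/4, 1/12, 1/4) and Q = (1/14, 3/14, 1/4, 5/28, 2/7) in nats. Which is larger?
P

Computing entropies in nats:
H(P) = 1.5454
H(Q) = 1.5307

Distribution P has higher entropy.

Intuition: The distribution closer to uniform (more spread out) has higher entropy.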